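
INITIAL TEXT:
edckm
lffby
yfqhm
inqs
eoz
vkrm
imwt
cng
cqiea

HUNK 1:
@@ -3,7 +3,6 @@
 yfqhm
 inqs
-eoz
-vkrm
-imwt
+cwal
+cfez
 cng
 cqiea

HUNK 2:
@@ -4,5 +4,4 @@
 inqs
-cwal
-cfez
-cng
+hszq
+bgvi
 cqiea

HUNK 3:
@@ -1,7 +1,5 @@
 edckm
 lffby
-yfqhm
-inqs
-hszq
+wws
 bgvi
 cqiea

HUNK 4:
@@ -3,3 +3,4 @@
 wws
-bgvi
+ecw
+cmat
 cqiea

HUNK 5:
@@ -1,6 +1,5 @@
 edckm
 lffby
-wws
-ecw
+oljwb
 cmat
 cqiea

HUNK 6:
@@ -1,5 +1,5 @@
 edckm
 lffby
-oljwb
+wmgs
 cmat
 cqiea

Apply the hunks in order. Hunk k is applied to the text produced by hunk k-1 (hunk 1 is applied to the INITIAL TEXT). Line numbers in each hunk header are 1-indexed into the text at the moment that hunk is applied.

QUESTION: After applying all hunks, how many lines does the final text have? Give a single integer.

Answer: 5

Derivation:
Hunk 1: at line 3 remove [eoz,vkrm,imwt] add [cwal,cfez] -> 8 lines: edckm lffby yfqhm inqs cwal cfez cng cqiea
Hunk 2: at line 4 remove [cwal,cfez,cng] add [hszq,bgvi] -> 7 lines: edckm lffby yfqhm inqs hszq bgvi cqiea
Hunk 3: at line 1 remove [yfqhm,inqs,hszq] add [wws] -> 5 lines: edckm lffby wws bgvi cqiea
Hunk 4: at line 3 remove [bgvi] add [ecw,cmat] -> 6 lines: edckm lffby wws ecw cmat cqiea
Hunk 5: at line 1 remove [wws,ecw] add [oljwb] -> 5 lines: edckm lffby oljwb cmat cqiea
Hunk 6: at line 1 remove [oljwb] add [wmgs] -> 5 lines: edckm lffby wmgs cmat cqiea
Final line count: 5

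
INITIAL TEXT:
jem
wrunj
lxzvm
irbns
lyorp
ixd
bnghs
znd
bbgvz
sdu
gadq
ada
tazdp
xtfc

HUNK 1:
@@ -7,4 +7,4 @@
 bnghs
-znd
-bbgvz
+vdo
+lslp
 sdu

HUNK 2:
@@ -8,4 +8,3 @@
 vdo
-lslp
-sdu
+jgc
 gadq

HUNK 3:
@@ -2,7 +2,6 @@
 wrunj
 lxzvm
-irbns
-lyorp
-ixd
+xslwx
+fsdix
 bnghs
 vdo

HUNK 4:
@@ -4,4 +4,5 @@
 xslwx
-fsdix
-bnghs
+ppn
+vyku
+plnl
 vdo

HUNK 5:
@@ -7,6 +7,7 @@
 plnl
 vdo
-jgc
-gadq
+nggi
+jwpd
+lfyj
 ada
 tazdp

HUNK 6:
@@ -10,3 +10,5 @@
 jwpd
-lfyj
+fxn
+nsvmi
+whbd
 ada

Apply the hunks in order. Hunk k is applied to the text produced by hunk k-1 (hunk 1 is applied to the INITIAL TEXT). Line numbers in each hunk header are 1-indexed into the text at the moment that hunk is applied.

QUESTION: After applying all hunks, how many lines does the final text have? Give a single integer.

Answer: 16

Derivation:
Hunk 1: at line 7 remove [znd,bbgvz] add [vdo,lslp] -> 14 lines: jem wrunj lxzvm irbns lyorp ixd bnghs vdo lslp sdu gadq ada tazdp xtfc
Hunk 2: at line 8 remove [lslp,sdu] add [jgc] -> 13 lines: jem wrunj lxzvm irbns lyorp ixd bnghs vdo jgc gadq ada tazdp xtfc
Hunk 3: at line 2 remove [irbns,lyorp,ixd] add [xslwx,fsdix] -> 12 lines: jem wrunj lxzvm xslwx fsdix bnghs vdo jgc gadq ada tazdp xtfc
Hunk 4: at line 4 remove [fsdix,bnghs] add [ppn,vyku,plnl] -> 13 lines: jem wrunj lxzvm xslwx ppn vyku plnl vdo jgc gadq ada tazdp xtfc
Hunk 5: at line 7 remove [jgc,gadq] add [nggi,jwpd,lfyj] -> 14 lines: jem wrunj lxzvm xslwx ppn vyku plnl vdo nggi jwpd lfyj ada tazdp xtfc
Hunk 6: at line 10 remove [lfyj] add [fxn,nsvmi,whbd] -> 16 lines: jem wrunj lxzvm xslwx ppn vyku plnl vdo nggi jwpd fxn nsvmi whbd ada tazdp xtfc
Final line count: 16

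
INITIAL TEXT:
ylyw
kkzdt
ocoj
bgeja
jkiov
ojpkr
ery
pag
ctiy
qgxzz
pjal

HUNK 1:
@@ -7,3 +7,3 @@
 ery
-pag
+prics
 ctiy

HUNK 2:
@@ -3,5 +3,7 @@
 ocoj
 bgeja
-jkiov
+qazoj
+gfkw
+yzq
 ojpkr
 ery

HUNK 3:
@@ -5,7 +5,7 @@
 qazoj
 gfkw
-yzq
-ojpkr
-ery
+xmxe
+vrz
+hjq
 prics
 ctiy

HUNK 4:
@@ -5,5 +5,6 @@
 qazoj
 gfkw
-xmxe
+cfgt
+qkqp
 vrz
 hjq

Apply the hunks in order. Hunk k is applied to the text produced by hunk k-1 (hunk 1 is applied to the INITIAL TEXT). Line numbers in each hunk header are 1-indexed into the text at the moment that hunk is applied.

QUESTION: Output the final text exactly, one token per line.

Answer: ylyw
kkzdt
ocoj
bgeja
qazoj
gfkw
cfgt
qkqp
vrz
hjq
prics
ctiy
qgxzz
pjal

Derivation:
Hunk 1: at line 7 remove [pag] add [prics] -> 11 lines: ylyw kkzdt ocoj bgeja jkiov ojpkr ery prics ctiy qgxzz pjal
Hunk 2: at line 3 remove [jkiov] add [qazoj,gfkw,yzq] -> 13 lines: ylyw kkzdt ocoj bgeja qazoj gfkw yzq ojpkr ery prics ctiy qgxzz pjal
Hunk 3: at line 5 remove [yzq,ojpkr,ery] add [xmxe,vrz,hjq] -> 13 lines: ylyw kkzdt ocoj bgeja qazoj gfkw xmxe vrz hjq prics ctiy qgxzz pjal
Hunk 4: at line 5 remove [xmxe] add [cfgt,qkqp] -> 14 lines: ylyw kkzdt ocoj bgeja qazoj gfkw cfgt qkqp vrz hjq prics ctiy qgxzz pjal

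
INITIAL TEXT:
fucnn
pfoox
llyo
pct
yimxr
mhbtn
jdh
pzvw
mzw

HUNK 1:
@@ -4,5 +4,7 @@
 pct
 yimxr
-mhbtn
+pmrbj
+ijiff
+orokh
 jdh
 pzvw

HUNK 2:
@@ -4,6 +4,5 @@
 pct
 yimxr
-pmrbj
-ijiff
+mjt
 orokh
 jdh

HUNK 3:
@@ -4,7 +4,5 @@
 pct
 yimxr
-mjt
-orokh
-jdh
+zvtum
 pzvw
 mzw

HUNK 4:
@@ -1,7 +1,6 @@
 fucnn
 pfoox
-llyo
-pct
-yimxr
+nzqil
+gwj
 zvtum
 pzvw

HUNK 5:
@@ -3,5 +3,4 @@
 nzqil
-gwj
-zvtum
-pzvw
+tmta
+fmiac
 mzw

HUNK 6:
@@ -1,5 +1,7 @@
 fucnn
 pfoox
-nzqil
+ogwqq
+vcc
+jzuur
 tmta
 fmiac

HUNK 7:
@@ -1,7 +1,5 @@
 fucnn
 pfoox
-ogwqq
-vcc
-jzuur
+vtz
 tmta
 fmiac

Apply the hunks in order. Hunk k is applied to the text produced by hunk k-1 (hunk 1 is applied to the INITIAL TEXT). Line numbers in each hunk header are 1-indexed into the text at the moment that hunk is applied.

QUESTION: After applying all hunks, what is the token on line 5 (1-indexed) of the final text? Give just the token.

Answer: fmiac

Derivation:
Hunk 1: at line 4 remove [mhbtn] add [pmrbj,ijiff,orokh] -> 11 lines: fucnn pfoox llyo pct yimxr pmrbj ijiff orokh jdh pzvw mzw
Hunk 2: at line 4 remove [pmrbj,ijiff] add [mjt] -> 10 lines: fucnn pfoox llyo pct yimxr mjt orokh jdh pzvw mzw
Hunk 3: at line 4 remove [mjt,orokh,jdh] add [zvtum] -> 8 lines: fucnn pfoox llyo pct yimxr zvtum pzvw mzw
Hunk 4: at line 1 remove [llyo,pct,yimxr] add [nzqil,gwj] -> 7 lines: fucnn pfoox nzqil gwj zvtum pzvw mzw
Hunk 5: at line 3 remove [gwj,zvtum,pzvw] add [tmta,fmiac] -> 6 lines: fucnn pfoox nzqil tmta fmiac mzw
Hunk 6: at line 1 remove [nzqil] add [ogwqq,vcc,jzuur] -> 8 lines: fucnn pfoox ogwqq vcc jzuur tmta fmiac mzw
Hunk 7: at line 1 remove [ogwqq,vcc,jzuur] add [vtz] -> 6 lines: fucnn pfoox vtz tmta fmiac mzw
Final line 5: fmiac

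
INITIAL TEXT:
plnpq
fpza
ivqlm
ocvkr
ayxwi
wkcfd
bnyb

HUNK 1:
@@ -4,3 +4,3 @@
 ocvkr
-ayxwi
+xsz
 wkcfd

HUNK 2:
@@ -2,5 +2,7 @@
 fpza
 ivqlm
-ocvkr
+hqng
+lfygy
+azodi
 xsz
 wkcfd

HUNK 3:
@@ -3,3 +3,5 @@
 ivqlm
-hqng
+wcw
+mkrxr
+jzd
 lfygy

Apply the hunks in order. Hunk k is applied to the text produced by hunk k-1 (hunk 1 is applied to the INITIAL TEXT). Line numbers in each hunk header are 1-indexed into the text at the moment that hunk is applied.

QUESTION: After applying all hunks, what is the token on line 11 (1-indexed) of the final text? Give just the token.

Answer: bnyb

Derivation:
Hunk 1: at line 4 remove [ayxwi] add [xsz] -> 7 lines: plnpq fpza ivqlm ocvkr xsz wkcfd bnyb
Hunk 2: at line 2 remove [ocvkr] add [hqng,lfygy,azodi] -> 9 lines: plnpq fpza ivqlm hqng lfygy azodi xsz wkcfd bnyb
Hunk 3: at line 3 remove [hqng] add [wcw,mkrxr,jzd] -> 11 lines: plnpq fpza ivqlm wcw mkrxr jzd lfygy azodi xsz wkcfd bnyb
Final line 11: bnyb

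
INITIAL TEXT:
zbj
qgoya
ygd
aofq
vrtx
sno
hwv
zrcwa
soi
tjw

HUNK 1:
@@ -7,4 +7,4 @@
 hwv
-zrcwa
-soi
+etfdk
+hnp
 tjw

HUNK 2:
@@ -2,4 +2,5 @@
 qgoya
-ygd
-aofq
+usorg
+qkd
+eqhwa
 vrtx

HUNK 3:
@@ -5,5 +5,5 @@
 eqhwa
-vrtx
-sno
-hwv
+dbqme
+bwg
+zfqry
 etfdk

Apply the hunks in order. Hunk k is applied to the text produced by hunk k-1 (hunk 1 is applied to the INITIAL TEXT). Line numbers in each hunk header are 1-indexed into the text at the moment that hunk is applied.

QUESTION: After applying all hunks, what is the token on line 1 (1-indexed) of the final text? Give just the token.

Hunk 1: at line 7 remove [zrcwa,soi] add [etfdk,hnp] -> 10 lines: zbj qgoya ygd aofq vrtx sno hwv etfdk hnp tjw
Hunk 2: at line 2 remove [ygd,aofq] add [usorg,qkd,eqhwa] -> 11 lines: zbj qgoya usorg qkd eqhwa vrtx sno hwv etfdk hnp tjw
Hunk 3: at line 5 remove [vrtx,sno,hwv] add [dbqme,bwg,zfqry] -> 11 lines: zbj qgoya usorg qkd eqhwa dbqme bwg zfqry etfdk hnp tjw
Final line 1: zbj

Answer: zbj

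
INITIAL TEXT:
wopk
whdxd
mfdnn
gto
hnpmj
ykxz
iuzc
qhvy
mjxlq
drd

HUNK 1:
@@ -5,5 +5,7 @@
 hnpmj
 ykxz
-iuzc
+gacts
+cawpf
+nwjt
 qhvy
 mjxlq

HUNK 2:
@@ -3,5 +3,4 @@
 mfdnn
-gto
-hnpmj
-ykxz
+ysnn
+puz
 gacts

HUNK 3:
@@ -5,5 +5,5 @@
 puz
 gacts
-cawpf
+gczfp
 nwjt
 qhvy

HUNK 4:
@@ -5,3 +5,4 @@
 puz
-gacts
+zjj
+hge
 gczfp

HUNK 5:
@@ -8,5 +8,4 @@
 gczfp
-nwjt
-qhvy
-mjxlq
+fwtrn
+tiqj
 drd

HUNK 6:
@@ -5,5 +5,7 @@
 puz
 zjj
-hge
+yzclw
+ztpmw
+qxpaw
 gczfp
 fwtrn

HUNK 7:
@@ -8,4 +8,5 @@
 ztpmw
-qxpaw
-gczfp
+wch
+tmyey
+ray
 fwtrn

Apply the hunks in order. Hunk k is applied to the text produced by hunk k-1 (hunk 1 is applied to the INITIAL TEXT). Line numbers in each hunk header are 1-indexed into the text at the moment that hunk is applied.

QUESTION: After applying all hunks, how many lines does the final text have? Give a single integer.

Hunk 1: at line 5 remove [iuzc] add [gacts,cawpf,nwjt] -> 12 lines: wopk whdxd mfdnn gto hnpmj ykxz gacts cawpf nwjt qhvy mjxlq drd
Hunk 2: at line 3 remove [gto,hnpmj,ykxz] add [ysnn,puz] -> 11 lines: wopk whdxd mfdnn ysnn puz gacts cawpf nwjt qhvy mjxlq drd
Hunk 3: at line 5 remove [cawpf] add [gczfp] -> 11 lines: wopk whdxd mfdnn ysnn puz gacts gczfp nwjt qhvy mjxlq drd
Hunk 4: at line 5 remove [gacts] add [zjj,hge] -> 12 lines: wopk whdxd mfdnn ysnn puz zjj hge gczfp nwjt qhvy mjxlq drd
Hunk 5: at line 8 remove [nwjt,qhvy,mjxlq] add [fwtrn,tiqj] -> 11 lines: wopk whdxd mfdnn ysnn puz zjj hge gczfp fwtrn tiqj drd
Hunk 6: at line 5 remove [hge] add [yzclw,ztpmw,qxpaw] -> 13 lines: wopk whdxd mfdnn ysnn puz zjj yzclw ztpmw qxpaw gczfp fwtrn tiqj drd
Hunk 7: at line 8 remove [qxpaw,gczfp] add [wch,tmyey,ray] -> 14 lines: wopk whdxd mfdnn ysnn puz zjj yzclw ztpmw wch tmyey ray fwtrn tiqj drd
Final line count: 14

Answer: 14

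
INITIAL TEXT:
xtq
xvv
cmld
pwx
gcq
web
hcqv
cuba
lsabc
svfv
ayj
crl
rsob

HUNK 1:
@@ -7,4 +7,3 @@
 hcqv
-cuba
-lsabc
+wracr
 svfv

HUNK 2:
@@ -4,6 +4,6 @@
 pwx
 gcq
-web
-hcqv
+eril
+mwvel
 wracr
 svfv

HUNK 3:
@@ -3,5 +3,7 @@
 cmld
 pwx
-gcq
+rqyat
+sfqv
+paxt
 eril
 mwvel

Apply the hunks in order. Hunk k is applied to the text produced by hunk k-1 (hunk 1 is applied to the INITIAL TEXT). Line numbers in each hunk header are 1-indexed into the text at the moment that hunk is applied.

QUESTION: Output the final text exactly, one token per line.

Hunk 1: at line 7 remove [cuba,lsabc] add [wracr] -> 12 lines: xtq xvv cmld pwx gcq web hcqv wracr svfv ayj crl rsob
Hunk 2: at line 4 remove [web,hcqv] add [eril,mwvel] -> 12 lines: xtq xvv cmld pwx gcq eril mwvel wracr svfv ayj crl rsob
Hunk 3: at line 3 remove [gcq] add [rqyat,sfqv,paxt] -> 14 lines: xtq xvv cmld pwx rqyat sfqv paxt eril mwvel wracr svfv ayj crl rsob

Answer: xtq
xvv
cmld
pwx
rqyat
sfqv
paxt
eril
mwvel
wracr
svfv
ayj
crl
rsob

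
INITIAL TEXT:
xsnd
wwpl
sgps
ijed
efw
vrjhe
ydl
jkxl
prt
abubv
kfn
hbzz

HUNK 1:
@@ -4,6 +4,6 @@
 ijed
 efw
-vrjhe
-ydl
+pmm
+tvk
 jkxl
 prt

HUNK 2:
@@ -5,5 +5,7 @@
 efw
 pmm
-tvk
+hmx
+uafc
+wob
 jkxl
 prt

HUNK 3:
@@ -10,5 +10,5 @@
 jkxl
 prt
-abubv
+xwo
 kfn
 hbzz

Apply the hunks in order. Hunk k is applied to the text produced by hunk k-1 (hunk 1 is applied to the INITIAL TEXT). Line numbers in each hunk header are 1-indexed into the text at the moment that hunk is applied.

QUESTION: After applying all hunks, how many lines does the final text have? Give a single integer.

Hunk 1: at line 4 remove [vrjhe,ydl] add [pmm,tvk] -> 12 lines: xsnd wwpl sgps ijed efw pmm tvk jkxl prt abubv kfn hbzz
Hunk 2: at line 5 remove [tvk] add [hmx,uafc,wob] -> 14 lines: xsnd wwpl sgps ijed efw pmm hmx uafc wob jkxl prt abubv kfn hbzz
Hunk 3: at line 10 remove [abubv] add [xwo] -> 14 lines: xsnd wwpl sgps ijed efw pmm hmx uafc wob jkxl prt xwo kfn hbzz
Final line count: 14

Answer: 14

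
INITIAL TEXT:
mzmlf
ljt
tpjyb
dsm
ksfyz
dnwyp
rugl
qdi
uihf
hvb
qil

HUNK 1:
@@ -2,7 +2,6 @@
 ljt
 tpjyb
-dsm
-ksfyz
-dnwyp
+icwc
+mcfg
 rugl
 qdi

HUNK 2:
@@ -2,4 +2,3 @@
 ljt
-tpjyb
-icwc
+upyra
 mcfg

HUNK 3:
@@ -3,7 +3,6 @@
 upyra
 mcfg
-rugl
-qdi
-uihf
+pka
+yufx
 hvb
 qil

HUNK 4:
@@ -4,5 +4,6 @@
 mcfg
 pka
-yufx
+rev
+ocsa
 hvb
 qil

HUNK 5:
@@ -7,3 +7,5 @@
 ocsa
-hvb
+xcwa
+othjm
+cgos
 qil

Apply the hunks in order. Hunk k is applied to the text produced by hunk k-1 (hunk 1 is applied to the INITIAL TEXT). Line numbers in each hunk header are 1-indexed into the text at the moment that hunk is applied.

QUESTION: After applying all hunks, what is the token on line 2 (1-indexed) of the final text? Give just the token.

Hunk 1: at line 2 remove [dsm,ksfyz,dnwyp] add [icwc,mcfg] -> 10 lines: mzmlf ljt tpjyb icwc mcfg rugl qdi uihf hvb qil
Hunk 2: at line 2 remove [tpjyb,icwc] add [upyra] -> 9 lines: mzmlf ljt upyra mcfg rugl qdi uihf hvb qil
Hunk 3: at line 3 remove [rugl,qdi,uihf] add [pka,yufx] -> 8 lines: mzmlf ljt upyra mcfg pka yufx hvb qil
Hunk 4: at line 4 remove [yufx] add [rev,ocsa] -> 9 lines: mzmlf ljt upyra mcfg pka rev ocsa hvb qil
Hunk 5: at line 7 remove [hvb] add [xcwa,othjm,cgos] -> 11 lines: mzmlf ljt upyra mcfg pka rev ocsa xcwa othjm cgos qil
Final line 2: ljt

Answer: ljt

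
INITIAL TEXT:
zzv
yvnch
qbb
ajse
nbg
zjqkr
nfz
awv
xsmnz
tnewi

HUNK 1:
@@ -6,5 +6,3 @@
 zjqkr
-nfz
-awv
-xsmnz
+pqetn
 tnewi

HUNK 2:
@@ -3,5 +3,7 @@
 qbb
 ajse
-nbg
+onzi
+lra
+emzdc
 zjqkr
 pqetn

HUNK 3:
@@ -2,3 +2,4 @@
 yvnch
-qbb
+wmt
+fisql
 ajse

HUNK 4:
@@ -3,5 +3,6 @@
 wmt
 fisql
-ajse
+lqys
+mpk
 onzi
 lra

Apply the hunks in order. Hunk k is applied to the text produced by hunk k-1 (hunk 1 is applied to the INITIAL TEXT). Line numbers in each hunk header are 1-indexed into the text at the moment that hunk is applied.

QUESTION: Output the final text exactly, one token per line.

Answer: zzv
yvnch
wmt
fisql
lqys
mpk
onzi
lra
emzdc
zjqkr
pqetn
tnewi

Derivation:
Hunk 1: at line 6 remove [nfz,awv,xsmnz] add [pqetn] -> 8 lines: zzv yvnch qbb ajse nbg zjqkr pqetn tnewi
Hunk 2: at line 3 remove [nbg] add [onzi,lra,emzdc] -> 10 lines: zzv yvnch qbb ajse onzi lra emzdc zjqkr pqetn tnewi
Hunk 3: at line 2 remove [qbb] add [wmt,fisql] -> 11 lines: zzv yvnch wmt fisql ajse onzi lra emzdc zjqkr pqetn tnewi
Hunk 4: at line 3 remove [ajse] add [lqys,mpk] -> 12 lines: zzv yvnch wmt fisql lqys mpk onzi lra emzdc zjqkr pqetn tnewi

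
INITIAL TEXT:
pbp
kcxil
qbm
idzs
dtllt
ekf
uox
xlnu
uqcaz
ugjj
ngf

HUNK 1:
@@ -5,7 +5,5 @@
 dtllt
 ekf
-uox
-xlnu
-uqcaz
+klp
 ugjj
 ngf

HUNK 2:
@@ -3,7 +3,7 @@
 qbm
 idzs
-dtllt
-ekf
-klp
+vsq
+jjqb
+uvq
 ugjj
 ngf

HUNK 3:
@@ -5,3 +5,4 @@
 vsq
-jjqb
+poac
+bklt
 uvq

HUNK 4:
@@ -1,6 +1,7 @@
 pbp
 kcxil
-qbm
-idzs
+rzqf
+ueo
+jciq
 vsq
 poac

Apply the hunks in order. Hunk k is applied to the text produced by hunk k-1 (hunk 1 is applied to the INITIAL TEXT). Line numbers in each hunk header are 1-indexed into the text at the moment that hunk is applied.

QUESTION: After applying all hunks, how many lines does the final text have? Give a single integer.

Answer: 11

Derivation:
Hunk 1: at line 5 remove [uox,xlnu,uqcaz] add [klp] -> 9 lines: pbp kcxil qbm idzs dtllt ekf klp ugjj ngf
Hunk 2: at line 3 remove [dtllt,ekf,klp] add [vsq,jjqb,uvq] -> 9 lines: pbp kcxil qbm idzs vsq jjqb uvq ugjj ngf
Hunk 3: at line 5 remove [jjqb] add [poac,bklt] -> 10 lines: pbp kcxil qbm idzs vsq poac bklt uvq ugjj ngf
Hunk 4: at line 1 remove [qbm,idzs] add [rzqf,ueo,jciq] -> 11 lines: pbp kcxil rzqf ueo jciq vsq poac bklt uvq ugjj ngf
Final line count: 11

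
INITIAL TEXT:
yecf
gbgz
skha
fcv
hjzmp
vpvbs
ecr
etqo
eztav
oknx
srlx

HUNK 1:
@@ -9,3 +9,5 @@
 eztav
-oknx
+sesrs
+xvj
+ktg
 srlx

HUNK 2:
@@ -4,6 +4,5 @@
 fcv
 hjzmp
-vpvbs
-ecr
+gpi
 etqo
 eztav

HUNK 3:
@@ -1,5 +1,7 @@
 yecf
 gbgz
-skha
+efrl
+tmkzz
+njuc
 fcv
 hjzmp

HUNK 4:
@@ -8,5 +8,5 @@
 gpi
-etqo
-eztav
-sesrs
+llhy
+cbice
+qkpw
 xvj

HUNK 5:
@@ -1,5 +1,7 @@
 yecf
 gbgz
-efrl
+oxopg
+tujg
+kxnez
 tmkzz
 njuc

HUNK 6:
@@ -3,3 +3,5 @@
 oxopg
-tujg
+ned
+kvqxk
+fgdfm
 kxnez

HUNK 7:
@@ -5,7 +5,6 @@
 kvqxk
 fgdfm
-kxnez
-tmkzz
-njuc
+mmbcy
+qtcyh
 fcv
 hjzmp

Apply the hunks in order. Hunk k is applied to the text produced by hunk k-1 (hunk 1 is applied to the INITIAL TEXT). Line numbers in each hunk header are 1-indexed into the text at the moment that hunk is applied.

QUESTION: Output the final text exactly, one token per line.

Hunk 1: at line 9 remove [oknx] add [sesrs,xvj,ktg] -> 13 lines: yecf gbgz skha fcv hjzmp vpvbs ecr etqo eztav sesrs xvj ktg srlx
Hunk 2: at line 4 remove [vpvbs,ecr] add [gpi] -> 12 lines: yecf gbgz skha fcv hjzmp gpi etqo eztav sesrs xvj ktg srlx
Hunk 3: at line 1 remove [skha] add [efrl,tmkzz,njuc] -> 14 lines: yecf gbgz efrl tmkzz njuc fcv hjzmp gpi etqo eztav sesrs xvj ktg srlx
Hunk 4: at line 8 remove [etqo,eztav,sesrs] add [llhy,cbice,qkpw] -> 14 lines: yecf gbgz efrl tmkzz njuc fcv hjzmp gpi llhy cbice qkpw xvj ktg srlx
Hunk 5: at line 1 remove [efrl] add [oxopg,tujg,kxnez] -> 16 lines: yecf gbgz oxopg tujg kxnez tmkzz njuc fcv hjzmp gpi llhy cbice qkpw xvj ktg srlx
Hunk 6: at line 3 remove [tujg] add [ned,kvqxk,fgdfm] -> 18 lines: yecf gbgz oxopg ned kvqxk fgdfm kxnez tmkzz njuc fcv hjzmp gpi llhy cbice qkpw xvj ktg srlx
Hunk 7: at line 5 remove [kxnez,tmkzz,njuc] add [mmbcy,qtcyh] -> 17 lines: yecf gbgz oxopg ned kvqxk fgdfm mmbcy qtcyh fcv hjzmp gpi llhy cbice qkpw xvj ktg srlx

Answer: yecf
gbgz
oxopg
ned
kvqxk
fgdfm
mmbcy
qtcyh
fcv
hjzmp
gpi
llhy
cbice
qkpw
xvj
ktg
srlx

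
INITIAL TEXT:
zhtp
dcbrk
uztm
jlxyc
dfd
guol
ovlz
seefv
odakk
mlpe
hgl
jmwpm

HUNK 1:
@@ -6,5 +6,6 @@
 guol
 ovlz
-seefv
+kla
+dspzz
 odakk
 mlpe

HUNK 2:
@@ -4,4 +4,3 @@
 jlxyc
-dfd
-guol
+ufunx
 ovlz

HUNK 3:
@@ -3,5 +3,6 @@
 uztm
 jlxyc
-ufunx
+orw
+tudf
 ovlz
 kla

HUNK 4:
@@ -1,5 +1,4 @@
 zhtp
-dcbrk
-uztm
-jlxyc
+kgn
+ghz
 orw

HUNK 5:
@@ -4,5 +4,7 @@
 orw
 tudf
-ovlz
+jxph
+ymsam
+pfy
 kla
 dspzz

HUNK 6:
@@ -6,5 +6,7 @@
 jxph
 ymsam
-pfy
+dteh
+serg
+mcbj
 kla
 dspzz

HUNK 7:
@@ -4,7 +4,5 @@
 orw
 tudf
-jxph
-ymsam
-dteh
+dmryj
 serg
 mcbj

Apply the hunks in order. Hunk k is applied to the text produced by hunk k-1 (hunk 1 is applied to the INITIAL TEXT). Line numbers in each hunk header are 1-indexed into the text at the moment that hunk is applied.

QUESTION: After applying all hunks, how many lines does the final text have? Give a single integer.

Answer: 14

Derivation:
Hunk 1: at line 6 remove [seefv] add [kla,dspzz] -> 13 lines: zhtp dcbrk uztm jlxyc dfd guol ovlz kla dspzz odakk mlpe hgl jmwpm
Hunk 2: at line 4 remove [dfd,guol] add [ufunx] -> 12 lines: zhtp dcbrk uztm jlxyc ufunx ovlz kla dspzz odakk mlpe hgl jmwpm
Hunk 3: at line 3 remove [ufunx] add [orw,tudf] -> 13 lines: zhtp dcbrk uztm jlxyc orw tudf ovlz kla dspzz odakk mlpe hgl jmwpm
Hunk 4: at line 1 remove [dcbrk,uztm,jlxyc] add [kgn,ghz] -> 12 lines: zhtp kgn ghz orw tudf ovlz kla dspzz odakk mlpe hgl jmwpm
Hunk 5: at line 4 remove [ovlz] add [jxph,ymsam,pfy] -> 14 lines: zhtp kgn ghz orw tudf jxph ymsam pfy kla dspzz odakk mlpe hgl jmwpm
Hunk 6: at line 6 remove [pfy] add [dteh,serg,mcbj] -> 16 lines: zhtp kgn ghz orw tudf jxph ymsam dteh serg mcbj kla dspzz odakk mlpe hgl jmwpm
Hunk 7: at line 4 remove [jxph,ymsam,dteh] add [dmryj] -> 14 lines: zhtp kgn ghz orw tudf dmryj serg mcbj kla dspzz odakk mlpe hgl jmwpm
Final line count: 14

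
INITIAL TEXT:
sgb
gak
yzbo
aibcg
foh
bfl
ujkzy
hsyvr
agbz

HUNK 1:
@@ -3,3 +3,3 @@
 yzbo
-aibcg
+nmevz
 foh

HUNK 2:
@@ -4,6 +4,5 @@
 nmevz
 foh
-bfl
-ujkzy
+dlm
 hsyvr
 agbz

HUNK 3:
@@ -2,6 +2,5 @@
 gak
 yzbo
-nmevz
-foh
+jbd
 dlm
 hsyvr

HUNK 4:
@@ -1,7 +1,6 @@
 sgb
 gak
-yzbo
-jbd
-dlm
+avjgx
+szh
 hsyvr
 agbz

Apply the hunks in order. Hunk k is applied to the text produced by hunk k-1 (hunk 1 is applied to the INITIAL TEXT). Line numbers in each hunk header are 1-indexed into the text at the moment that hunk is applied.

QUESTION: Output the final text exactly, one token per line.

Answer: sgb
gak
avjgx
szh
hsyvr
agbz

Derivation:
Hunk 1: at line 3 remove [aibcg] add [nmevz] -> 9 lines: sgb gak yzbo nmevz foh bfl ujkzy hsyvr agbz
Hunk 2: at line 4 remove [bfl,ujkzy] add [dlm] -> 8 lines: sgb gak yzbo nmevz foh dlm hsyvr agbz
Hunk 3: at line 2 remove [nmevz,foh] add [jbd] -> 7 lines: sgb gak yzbo jbd dlm hsyvr agbz
Hunk 4: at line 1 remove [yzbo,jbd,dlm] add [avjgx,szh] -> 6 lines: sgb gak avjgx szh hsyvr agbz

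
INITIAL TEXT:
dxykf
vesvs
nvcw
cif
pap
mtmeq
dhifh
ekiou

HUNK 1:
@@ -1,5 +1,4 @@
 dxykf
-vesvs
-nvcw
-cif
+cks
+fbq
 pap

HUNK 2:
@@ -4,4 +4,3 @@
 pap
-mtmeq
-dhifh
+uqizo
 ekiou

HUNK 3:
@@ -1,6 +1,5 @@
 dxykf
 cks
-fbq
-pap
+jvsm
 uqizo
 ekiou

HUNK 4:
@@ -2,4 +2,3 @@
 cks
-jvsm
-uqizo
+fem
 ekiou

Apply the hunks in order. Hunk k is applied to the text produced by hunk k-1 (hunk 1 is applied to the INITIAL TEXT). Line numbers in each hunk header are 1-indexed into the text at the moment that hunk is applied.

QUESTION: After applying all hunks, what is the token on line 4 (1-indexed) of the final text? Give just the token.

Hunk 1: at line 1 remove [vesvs,nvcw,cif] add [cks,fbq] -> 7 lines: dxykf cks fbq pap mtmeq dhifh ekiou
Hunk 2: at line 4 remove [mtmeq,dhifh] add [uqizo] -> 6 lines: dxykf cks fbq pap uqizo ekiou
Hunk 3: at line 1 remove [fbq,pap] add [jvsm] -> 5 lines: dxykf cks jvsm uqizo ekiou
Hunk 4: at line 2 remove [jvsm,uqizo] add [fem] -> 4 lines: dxykf cks fem ekiou
Final line 4: ekiou

Answer: ekiou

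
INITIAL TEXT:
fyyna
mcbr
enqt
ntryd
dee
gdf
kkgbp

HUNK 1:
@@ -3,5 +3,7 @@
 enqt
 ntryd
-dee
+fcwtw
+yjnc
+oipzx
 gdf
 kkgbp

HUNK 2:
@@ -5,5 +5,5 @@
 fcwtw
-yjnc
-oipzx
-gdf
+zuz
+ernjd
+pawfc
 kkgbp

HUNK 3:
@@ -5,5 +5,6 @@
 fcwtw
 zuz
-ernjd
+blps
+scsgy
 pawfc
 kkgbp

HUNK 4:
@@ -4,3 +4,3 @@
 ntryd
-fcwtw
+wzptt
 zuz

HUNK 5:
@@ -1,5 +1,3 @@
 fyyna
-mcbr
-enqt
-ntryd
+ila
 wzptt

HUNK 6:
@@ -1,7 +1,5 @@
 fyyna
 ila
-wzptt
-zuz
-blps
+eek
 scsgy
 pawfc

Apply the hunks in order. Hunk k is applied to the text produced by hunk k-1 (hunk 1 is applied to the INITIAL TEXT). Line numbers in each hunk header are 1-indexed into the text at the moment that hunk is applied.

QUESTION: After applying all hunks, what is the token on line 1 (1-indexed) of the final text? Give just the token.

Hunk 1: at line 3 remove [dee] add [fcwtw,yjnc,oipzx] -> 9 lines: fyyna mcbr enqt ntryd fcwtw yjnc oipzx gdf kkgbp
Hunk 2: at line 5 remove [yjnc,oipzx,gdf] add [zuz,ernjd,pawfc] -> 9 lines: fyyna mcbr enqt ntryd fcwtw zuz ernjd pawfc kkgbp
Hunk 3: at line 5 remove [ernjd] add [blps,scsgy] -> 10 lines: fyyna mcbr enqt ntryd fcwtw zuz blps scsgy pawfc kkgbp
Hunk 4: at line 4 remove [fcwtw] add [wzptt] -> 10 lines: fyyna mcbr enqt ntryd wzptt zuz blps scsgy pawfc kkgbp
Hunk 5: at line 1 remove [mcbr,enqt,ntryd] add [ila] -> 8 lines: fyyna ila wzptt zuz blps scsgy pawfc kkgbp
Hunk 6: at line 1 remove [wzptt,zuz,blps] add [eek] -> 6 lines: fyyna ila eek scsgy pawfc kkgbp
Final line 1: fyyna

Answer: fyyna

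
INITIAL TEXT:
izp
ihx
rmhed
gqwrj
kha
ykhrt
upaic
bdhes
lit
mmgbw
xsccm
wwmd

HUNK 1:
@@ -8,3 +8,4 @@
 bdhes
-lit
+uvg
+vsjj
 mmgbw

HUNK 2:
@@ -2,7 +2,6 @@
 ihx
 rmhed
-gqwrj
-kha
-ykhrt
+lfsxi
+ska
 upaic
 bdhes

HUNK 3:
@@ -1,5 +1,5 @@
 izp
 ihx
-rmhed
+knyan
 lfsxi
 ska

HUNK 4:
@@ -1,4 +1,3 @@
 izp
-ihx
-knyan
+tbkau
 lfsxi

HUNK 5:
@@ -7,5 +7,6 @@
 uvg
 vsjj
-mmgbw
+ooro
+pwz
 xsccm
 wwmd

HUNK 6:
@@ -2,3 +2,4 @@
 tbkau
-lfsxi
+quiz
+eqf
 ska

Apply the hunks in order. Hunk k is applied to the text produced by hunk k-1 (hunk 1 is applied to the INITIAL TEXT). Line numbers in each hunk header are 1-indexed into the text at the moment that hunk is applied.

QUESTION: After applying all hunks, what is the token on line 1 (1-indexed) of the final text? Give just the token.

Hunk 1: at line 8 remove [lit] add [uvg,vsjj] -> 13 lines: izp ihx rmhed gqwrj kha ykhrt upaic bdhes uvg vsjj mmgbw xsccm wwmd
Hunk 2: at line 2 remove [gqwrj,kha,ykhrt] add [lfsxi,ska] -> 12 lines: izp ihx rmhed lfsxi ska upaic bdhes uvg vsjj mmgbw xsccm wwmd
Hunk 3: at line 1 remove [rmhed] add [knyan] -> 12 lines: izp ihx knyan lfsxi ska upaic bdhes uvg vsjj mmgbw xsccm wwmd
Hunk 4: at line 1 remove [ihx,knyan] add [tbkau] -> 11 lines: izp tbkau lfsxi ska upaic bdhes uvg vsjj mmgbw xsccm wwmd
Hunk 5: at line 7 remove [mmgbw] add [ooro,pwz] -> 12 lines: izp tbkau lfsxi ska upaic bdhes uvg vsjj ooro pwz xsccm wwmd
Hunk 6: at line 2 remove [lfsxi] add [quiz,eqf] -> 13 lines: izp tbkau quiz eqf ska upaic bdhes uvg vsjj ooro pwz xsccm wwmd
Final line 1: izp

Answer: izp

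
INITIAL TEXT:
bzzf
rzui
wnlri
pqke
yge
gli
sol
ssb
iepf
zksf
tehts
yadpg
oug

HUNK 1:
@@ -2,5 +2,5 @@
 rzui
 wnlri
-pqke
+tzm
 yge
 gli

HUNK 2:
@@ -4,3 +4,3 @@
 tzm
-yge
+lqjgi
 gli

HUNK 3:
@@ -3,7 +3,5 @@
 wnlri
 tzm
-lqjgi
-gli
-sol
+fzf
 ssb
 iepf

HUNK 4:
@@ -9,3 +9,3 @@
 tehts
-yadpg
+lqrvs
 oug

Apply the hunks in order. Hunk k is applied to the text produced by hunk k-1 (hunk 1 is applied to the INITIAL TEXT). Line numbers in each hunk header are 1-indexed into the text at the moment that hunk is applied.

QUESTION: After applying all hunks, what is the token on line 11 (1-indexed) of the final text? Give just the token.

Hunk 1: at line 2 remove [pqke] add [tzm] -> 13 lines: bzzf rzui wnlri tzm yge gli sol ssb iepf zksf tehts yadpg oug
Hunk 2: at line 4 remove [yge] add [lqjgi] -> 13 lines: bzzf rzui wnlri tzm lqjgi gli sol ssb iepf zksf tehts yadpg oug
Hunk 3: at line 3 remove [lqjgi,gli,sol] add [fzf] -> 11 lines: bzzf rzui wnlri tzm fzf ssb iepf zksf tehts yadpg oug
Hunk 4: at line 9 remove [yadpg] add [lqrvs] -> 11 lines: bzzf rzui wnlri tzm fzf ssb iepf zksf tehts lqrvs oug
Final line 11: oug

Answer: oug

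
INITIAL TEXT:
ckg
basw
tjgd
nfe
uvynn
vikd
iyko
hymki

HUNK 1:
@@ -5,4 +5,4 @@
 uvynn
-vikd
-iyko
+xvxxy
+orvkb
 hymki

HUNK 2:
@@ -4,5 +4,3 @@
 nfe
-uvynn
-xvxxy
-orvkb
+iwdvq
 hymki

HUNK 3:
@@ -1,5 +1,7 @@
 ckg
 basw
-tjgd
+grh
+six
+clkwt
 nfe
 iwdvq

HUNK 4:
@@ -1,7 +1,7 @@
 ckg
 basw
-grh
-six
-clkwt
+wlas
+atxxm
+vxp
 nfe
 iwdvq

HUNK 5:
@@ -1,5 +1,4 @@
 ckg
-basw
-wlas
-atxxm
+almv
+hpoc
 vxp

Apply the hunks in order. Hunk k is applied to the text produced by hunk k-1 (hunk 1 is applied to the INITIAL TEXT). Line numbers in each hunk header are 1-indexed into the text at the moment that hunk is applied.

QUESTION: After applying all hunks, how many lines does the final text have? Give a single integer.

Hunk 1: at line 5 remove [vikd,iyko] add [xvxxy,orvkb] -> 8 lines: ckg basw tjgd nfe uvynn xvxxy orvkb hymki
Hunk 2: at line 4 remove [uvynn,xvxxy,orvkb] add [iwdvq] -> 6 lines: ckg basw tjgd nfe iwdvq hymki
Hunk 3: at line 1 remove [tjgd] add [grh,six,clkwt] -> 8 lines: ckg basw grh six clkwt nfe iwdvq hymki
Hunk 4: at line 1 remove [grh,six,clkwt] add [wlas,atxxm,vxp] -> 8 lines: ckg basw wlas atxxm vxp nfe iwdvq hymki
Hunk 5: at line 1 remove [basw,wlas,atxxm] add [almv,hpoc] -> 7 lines: ckg almv hpoc vxp nfe iwdvq hymki
Final line count: 7

Answer: 7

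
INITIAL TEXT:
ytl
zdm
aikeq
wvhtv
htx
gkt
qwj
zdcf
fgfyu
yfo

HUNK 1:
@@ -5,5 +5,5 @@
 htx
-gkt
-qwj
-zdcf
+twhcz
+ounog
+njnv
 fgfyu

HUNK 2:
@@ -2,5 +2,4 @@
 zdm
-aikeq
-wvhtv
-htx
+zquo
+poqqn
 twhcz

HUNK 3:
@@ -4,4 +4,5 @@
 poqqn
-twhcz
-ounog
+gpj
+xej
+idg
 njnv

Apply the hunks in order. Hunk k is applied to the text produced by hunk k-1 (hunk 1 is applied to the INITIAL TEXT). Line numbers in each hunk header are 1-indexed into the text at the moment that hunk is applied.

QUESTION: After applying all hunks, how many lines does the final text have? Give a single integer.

Answer: 10

Derivation:
Hunk 1: at line 5 remove [gkt,qwj,zdcf] add [twhcz,ounog,njnv] -> 10 lines: ytl zdm aikeq wvhtv htx twhcz ounog njnv fgfyu yfo
Hunk 2: at line 2 remove [aikeq,wvhtv,htx] add [zquo,poqqn] -> 9 lines: ytl zdm zquo poqqn twhcz ounog njnv fgfyu yfo
Hunk 3: at line 4 remove [twhcz,ounog] add [gpj,xej,idg] -> 10 lines: ytl zdm zquo poqqn gpj xej idg njnv fgfyu yfo
Final line count: 10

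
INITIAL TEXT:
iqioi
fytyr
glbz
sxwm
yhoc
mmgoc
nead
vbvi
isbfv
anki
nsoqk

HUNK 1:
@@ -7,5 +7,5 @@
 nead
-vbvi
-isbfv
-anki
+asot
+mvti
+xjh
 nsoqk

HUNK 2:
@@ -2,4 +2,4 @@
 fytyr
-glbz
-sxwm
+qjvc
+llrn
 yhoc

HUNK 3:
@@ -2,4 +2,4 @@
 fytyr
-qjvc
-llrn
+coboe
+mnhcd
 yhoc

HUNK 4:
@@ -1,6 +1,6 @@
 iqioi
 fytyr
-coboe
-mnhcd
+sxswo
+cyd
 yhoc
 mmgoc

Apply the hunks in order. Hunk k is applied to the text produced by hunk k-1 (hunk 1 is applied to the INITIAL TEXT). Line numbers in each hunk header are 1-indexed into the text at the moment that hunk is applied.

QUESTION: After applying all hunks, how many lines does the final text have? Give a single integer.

Answer: 11

Derivation:
Hunk 1: at line 7 remove [vbvi,isbfv,anki] add [asot,mvti,xjh] -> 11 lines: iqioi fytyr glbz sxwm yhoc mmgoc nead asot mvti xjh nsoqk
Hunk 2: at line 2 remove [glbz,sxwm] add [qjvc,llrn] -> 11 lines: iqioi fytyr qjvc llrn yhoc mmgoc nead asot mvti xjh nsoqk
Hunk 3: at line 2 remove [qjvc,llrn] add [coboe,mnhcd] -> 11 lines: iqioi fytyr coboe mnhcd yhoc mmgoc nead asot mvti xjh nsoqk
Hunk 4: at line 1 remove [coboe,mnhcd] add [sxswo,cyd] -> 11 lines: iqioi fytyr sxswo cyd yhoc mmgoc nead asot mvti xjh nsoqk
Final line count: 11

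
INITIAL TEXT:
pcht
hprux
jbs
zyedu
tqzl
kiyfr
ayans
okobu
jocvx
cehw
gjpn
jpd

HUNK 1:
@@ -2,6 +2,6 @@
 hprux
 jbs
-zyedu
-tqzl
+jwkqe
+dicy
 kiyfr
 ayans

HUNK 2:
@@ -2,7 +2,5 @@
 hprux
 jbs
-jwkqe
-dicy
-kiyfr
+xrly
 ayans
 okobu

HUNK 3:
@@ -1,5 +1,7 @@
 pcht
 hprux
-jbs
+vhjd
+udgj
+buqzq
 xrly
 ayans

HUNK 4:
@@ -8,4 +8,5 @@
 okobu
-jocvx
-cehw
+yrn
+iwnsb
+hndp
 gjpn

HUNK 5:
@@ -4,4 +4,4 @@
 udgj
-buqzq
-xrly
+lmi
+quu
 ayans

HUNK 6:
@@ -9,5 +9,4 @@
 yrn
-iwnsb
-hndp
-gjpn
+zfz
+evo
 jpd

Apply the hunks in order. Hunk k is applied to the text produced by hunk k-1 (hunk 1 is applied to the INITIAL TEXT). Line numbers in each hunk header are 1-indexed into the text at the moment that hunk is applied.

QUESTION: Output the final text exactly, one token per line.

Hunk 1: at line 2 remove [zyedu,tqzl] add [jwkqe,dicy] -> 12 lines: pcht hprux jbs jwkqe dicy kiyfr ayans okobu jocvx cehw gjpn jpd
Hunk 2: at line 2 remove [jwkqe,dicy,kiyfr] add [xrly] -> 10 lines: pcht hprux jbs xrly ayans okobu jocvx cehw gjpn jpd
Hunk 3: at line 1 remove [jbs] add [vhjd,udgj,buqzq] -> 12 lines: pcht hprux vhjd udgj buqzq xrly ayans okobu jocvx cehw gjpn jpd
Hunk 4: at line 8 remove [jocvx,cehw] add [yrn,iwnsb,hndp] -> 13 lines: pcht hprux vhjd udgj buqzq xrly ayans okobu yrn iwnsb hndp gjpn jpd
Hunk 5: at line 4 remove [buqzq,xrly] add [lmi,quu] -> 13 lines: pcht hprux vhjd udgj lmi quu ayans okobu yrn iwnsb hndp gjpn jpd
Hunk 6: at line 9 remove [iwnsb,hndp,gjpn] add [zfz,evo] -> 12 lines: pcht hprux vhjd udgj lmi quu ayans okobu yrn zfz evo jpd

Answer: pcht
hprux
vhjd
udgj
lmi
quu
ayans
okobu
yrn
zfz
evo
jpd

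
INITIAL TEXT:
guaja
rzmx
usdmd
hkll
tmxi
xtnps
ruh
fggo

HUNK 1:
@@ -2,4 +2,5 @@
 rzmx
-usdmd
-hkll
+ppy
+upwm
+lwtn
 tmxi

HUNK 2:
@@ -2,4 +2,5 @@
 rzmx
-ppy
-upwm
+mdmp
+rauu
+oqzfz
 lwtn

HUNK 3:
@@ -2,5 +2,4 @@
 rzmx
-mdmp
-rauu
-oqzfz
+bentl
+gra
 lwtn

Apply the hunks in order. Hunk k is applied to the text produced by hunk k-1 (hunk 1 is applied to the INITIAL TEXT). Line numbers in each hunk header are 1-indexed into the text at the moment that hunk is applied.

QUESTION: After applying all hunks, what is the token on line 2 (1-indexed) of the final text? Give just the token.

Hunk 1: at line 2 remove [usdmd,hkll] add [ppy,upwm,lwtn] -> 9 lines: guaja rzmx ppy upwm lwtn tmxi xtnps ruh fggo
Hunk 2: at line 2 remove [ppy,upwm] add [mdmp,rauu,oqzfz] -> 10 lines: guaja rzmx mdmp rauu oqzfz lwtn tmxi xtnps ruh fggo
Hunk 3: at line 2 remove [mdmp,rauu,oqzfz] add [bentl,gra] -> 9 lines: guaja rzmx bentl gra lwtn tmxi xtnps ruh fggo
Final line 2: rzmx

Answer: rzmx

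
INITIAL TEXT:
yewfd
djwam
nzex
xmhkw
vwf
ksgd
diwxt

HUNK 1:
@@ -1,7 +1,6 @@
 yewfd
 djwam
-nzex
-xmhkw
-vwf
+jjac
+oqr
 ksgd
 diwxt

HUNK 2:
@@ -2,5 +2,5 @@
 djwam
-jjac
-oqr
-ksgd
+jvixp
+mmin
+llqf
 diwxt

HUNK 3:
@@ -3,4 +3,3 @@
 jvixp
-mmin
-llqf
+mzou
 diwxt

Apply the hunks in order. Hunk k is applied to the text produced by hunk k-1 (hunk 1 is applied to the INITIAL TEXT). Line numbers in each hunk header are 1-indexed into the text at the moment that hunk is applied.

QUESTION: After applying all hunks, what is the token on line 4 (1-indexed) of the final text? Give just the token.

Answer: mzou

Derivation:
Hunk 1: at line 1 remove [nzex,xmhkw,vwf] add [jjac,oqr] -> 6 lines: yewfd djwam jjac oqr ksgd diwxt
Hunk 2: at line 2 remove [jjac,oqr,ksgd] add [jvixp,mmin,llqf] -> 6 lines: yewfd djwam jvixp mmin llqf diwxt
Hunk 3: at line 3 remove [mmin,llqf] add [mzou] -> 5 lines: yewfd djwam jvixp mzou diwxt
Final line 4: mzou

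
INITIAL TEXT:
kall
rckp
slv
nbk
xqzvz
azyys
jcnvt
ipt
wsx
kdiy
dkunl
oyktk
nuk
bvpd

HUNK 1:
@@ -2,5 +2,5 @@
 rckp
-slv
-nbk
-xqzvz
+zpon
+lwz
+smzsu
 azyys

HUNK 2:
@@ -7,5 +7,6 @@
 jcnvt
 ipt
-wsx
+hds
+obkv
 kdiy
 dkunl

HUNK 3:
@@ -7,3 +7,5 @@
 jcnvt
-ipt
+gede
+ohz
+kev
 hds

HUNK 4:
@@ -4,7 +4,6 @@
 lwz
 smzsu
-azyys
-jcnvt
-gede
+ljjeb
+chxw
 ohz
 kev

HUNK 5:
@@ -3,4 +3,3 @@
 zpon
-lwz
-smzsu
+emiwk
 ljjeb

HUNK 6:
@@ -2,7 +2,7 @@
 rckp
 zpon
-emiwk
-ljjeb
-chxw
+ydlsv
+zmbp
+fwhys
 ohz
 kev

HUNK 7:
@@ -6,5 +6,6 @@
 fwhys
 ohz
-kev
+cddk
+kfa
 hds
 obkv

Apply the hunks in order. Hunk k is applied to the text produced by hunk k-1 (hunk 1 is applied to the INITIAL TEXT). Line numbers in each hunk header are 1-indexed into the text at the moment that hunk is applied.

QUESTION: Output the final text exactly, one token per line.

Hunk 1: at line 2 remove [slv,nbk,xqzvz] add [zpon,lwz,smzsu] -> 14 lines: kall rckp zpon lwz smzsu azyys jcnvt ipt wsx kdiy dkunl oyktk nuk bvpd
Hunk 2: at line 7 remove [wsx] add [hds,obkv] -> 15 lines: kall rckp zpon lwz smzsu azyys jcnvt ipt hds obkv kdiy dkunl oyktk nuk bvpd
Hunk 3: at line 7 remove [ipt] add [gede,ohz,kev] -> 17 lines: kall rckp zpon lwz smzsu azyys jcnvt gede ohz kev hds obkv kdiy dkunl oyktk nuk bvpd
Hunk 4: at line 4 remove [azyys,jcnvt,gede] add [ljjeb,chxw] -> 16 lines: kall rckp zpon lwz smzsu ljjeb chxw ohz kev hds obkv kdiy dkunl oyktk nuk bvpd
Hunk 5: at line 3 remove [lwz,smzsu] add [emiwk] -> 15 lines: kall rckp zpon emiwk ljjeb chxw ohz kev hds obkv kdiy dkunl oyktk nuk bvpd
Hunk 6: at line 2 remove [emiwk,ljjeb,chxw] add [ydlsv,zmbp,fwhys] -> 15 lines: kall rckp zpon ydlsv zmbp fwhys ohz kev hds obkv kdiy dkunl oyktk nuk bvpd
Hunk 7: at line 6 remove [kev] add [cddk,kfa] -> 16 lines: kall rckp zpon ydlsv zmbp fwhys ohz cddk kfa hds obkv kdiy dkunl oyktk nuk bvpd

Answer: kall
rckp
zpon
ydlsv
zmbp
fwhys
ohz
cddk
kfa
hds
obkv
kdiy
dkunl
oyktk
nuk
bvpd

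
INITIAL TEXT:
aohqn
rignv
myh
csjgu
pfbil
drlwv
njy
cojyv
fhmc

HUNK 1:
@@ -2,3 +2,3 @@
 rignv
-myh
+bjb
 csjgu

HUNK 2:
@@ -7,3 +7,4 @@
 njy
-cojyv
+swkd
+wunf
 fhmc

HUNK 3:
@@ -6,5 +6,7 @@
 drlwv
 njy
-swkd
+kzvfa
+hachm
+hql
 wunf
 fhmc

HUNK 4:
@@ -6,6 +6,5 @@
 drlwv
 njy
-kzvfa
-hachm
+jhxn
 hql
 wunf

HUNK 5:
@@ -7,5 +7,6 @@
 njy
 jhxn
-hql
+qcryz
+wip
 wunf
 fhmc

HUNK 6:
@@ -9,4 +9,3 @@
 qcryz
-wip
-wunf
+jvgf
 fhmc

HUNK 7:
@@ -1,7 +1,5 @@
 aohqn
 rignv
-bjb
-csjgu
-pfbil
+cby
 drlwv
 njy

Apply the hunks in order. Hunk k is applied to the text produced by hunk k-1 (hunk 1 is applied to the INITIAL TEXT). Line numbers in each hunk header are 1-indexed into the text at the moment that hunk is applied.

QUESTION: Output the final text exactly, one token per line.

Hunk 1: at line 2 remove [myh] add [bjb] -> 9 lines: aohqn rignv bjb csjgu pfbil drlwv njy cojyv fhmc
Hunk 2: at line 7 remove [cojyv] add [swkd,wunf] -> 10 lines: aohqn rignv bjb csjgu pfbil drlwv njy swkd wunf fhmc
Hunk 3: at line 6 remove [swkd] add [kzvfa,hachm,hql] -> 12 lines: aohqn rignv bjb csjgu pfbil drlwv njy kzvfa hachm hql wunf fhmc
Hunk 4: at line 6 remove [kzvfa,hachm] add [jhxn] -> 11 lines: aohqn rignv bjb csjgu pfbil drlwv njy jhxn hql wunf fhmc
Hunk 5: at line 7 remove [hql] add [qcryz,wip] -> 12 lines: aohqn rignv bjb csjgu pfbil drlwv njy jhxn qcryz wip wunf fhmc
Hunk 6: at line 9 remove [wip,wunf] add [jvgf] -> 11 lines: aohqn rignv bjb csjgu pfbil drlwv njy jhxn qcryz jvgf fhmc
Hunk 7: at line 1 remove [bjb,csjgu,pfbil] add [cby] -> 9 lines: aohqn rignv cby drlwv njy jhxn qcryz jvgf fhmc

Answer: aohqn
rignv
cby
drlwv
njy
jhxn
qcryz
jvgf
fhmc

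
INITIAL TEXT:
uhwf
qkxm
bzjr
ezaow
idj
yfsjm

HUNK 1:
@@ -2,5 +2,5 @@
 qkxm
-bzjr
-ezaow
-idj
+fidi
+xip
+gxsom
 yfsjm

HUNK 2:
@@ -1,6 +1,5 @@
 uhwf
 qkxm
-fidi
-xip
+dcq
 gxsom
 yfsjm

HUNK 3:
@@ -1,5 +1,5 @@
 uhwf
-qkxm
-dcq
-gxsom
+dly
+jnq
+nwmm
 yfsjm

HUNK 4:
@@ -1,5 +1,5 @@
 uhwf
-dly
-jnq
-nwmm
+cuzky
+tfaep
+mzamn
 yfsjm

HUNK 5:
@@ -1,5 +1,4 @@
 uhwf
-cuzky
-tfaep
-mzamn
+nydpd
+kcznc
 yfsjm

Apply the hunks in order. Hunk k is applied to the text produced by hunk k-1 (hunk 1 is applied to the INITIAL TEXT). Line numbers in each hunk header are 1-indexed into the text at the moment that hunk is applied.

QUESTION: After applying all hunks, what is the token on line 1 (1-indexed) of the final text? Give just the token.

Answer: uhwf

Derivation:
Hunk 1: at line 2 remove [bzjr,ezaow,idj] add [fidi,xip,gxsom] -> 6 lines: uhwf qkxm fidi xip gxsom yfsjm
Hunk 2: at line 1 remove [fidi,xip] add [dcq] -> 5 lines: uhwf qkxm dcq gxsom yfsjm
Hunk 3: at line 1 remove [qkxm,dcq,gxsom] add [dly,jnq,nwmm] -> 5 lines: uhwf dly jnq nwmm yfsjm
Hunk 4: at line 1 remove [dly,jnq,nwmm] add [cuzky,tfaep,mzamn] -> 5 lines: uhwf cuzky tfaep mzamn yfsjm
Hunk 5: at line 1 remove [cuzky,tfaep,mzamn] add [nydpd,kcznc] -> 4 lines: uhwf nydpd kcznc yfsjm
Final line 1: uhwf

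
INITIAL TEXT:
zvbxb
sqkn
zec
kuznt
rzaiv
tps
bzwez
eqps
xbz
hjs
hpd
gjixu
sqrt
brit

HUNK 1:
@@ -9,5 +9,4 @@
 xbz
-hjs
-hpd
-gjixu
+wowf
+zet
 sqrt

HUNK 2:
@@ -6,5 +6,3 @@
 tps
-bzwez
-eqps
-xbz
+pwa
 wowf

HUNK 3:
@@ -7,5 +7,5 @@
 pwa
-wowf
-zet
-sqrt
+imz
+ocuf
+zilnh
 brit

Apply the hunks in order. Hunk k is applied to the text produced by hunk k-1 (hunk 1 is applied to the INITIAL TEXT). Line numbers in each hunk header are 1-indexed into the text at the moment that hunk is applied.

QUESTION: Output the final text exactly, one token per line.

Answer: zvbxb
sqkn
zec
kuznt
rzaiv
tps
pwa
imz
ocuf
zilnh
brit

Derivation:
Hunk 1: at line 9 remove [hjs,hpd,gjixu] add [wowf,zet] -> 13 lines: zvbxb sqkn zec kuznt rzaiv tps bzwez eqps xbz wowf zet sqrt brit
Hunk 2: at line 6 remove [bzwez,eqps,xbz] add [pwa] -> 11 lines: zvbxb sqkn zec kuznt rzaiv tps pwa wowf zet sqrt brit
Hunk 3: at line 7 remove [wowf,zet,sqrt] add [imz,ocuf,zilnh] -> 11 lines: zvbxb sqkn zec kuznt rzaiv tps pwa imz ocuf zilnh brit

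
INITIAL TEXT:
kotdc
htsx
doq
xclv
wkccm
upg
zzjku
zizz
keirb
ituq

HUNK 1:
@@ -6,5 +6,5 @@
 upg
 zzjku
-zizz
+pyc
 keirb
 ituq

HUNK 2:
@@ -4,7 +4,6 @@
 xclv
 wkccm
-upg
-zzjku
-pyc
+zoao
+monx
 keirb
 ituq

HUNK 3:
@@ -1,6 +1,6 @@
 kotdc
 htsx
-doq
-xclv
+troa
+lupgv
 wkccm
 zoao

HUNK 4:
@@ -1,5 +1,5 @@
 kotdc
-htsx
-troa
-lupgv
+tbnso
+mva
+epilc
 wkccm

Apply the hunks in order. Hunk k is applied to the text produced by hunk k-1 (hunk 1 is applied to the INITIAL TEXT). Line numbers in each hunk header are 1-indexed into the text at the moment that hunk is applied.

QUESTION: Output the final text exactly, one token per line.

Answer: kotdc
tbnso
mva
epilc
wkccm
zoao
monx
keirb
ituq

Derivation:
Hunk 1: at line 6 remove [zizz] add [pyc] -> 10 lines: kotdc htsx doq xclv wkccm upg zzjku pyc keirb ituq
Hunk 2: at line 4 remove [upg,zzjku,pyc] add [zoao,monx] -> 9 lines: kotdc htsx doq xclv wkccm zoao monx keirb ituq
Hunk 3: at line 1 remove [doq,xclv] add [troa,lupgv] -> 9 lines: kotdc htsx troa lupgv wkccm zoao monx keirb ituq
Hunk 4: at line 1 remove [htsx,troa,lupgv] add [tbnso,mva,epilc] -> 9 lines: kotdc tbnso mva epilc wkccm zoao monx keirb ituq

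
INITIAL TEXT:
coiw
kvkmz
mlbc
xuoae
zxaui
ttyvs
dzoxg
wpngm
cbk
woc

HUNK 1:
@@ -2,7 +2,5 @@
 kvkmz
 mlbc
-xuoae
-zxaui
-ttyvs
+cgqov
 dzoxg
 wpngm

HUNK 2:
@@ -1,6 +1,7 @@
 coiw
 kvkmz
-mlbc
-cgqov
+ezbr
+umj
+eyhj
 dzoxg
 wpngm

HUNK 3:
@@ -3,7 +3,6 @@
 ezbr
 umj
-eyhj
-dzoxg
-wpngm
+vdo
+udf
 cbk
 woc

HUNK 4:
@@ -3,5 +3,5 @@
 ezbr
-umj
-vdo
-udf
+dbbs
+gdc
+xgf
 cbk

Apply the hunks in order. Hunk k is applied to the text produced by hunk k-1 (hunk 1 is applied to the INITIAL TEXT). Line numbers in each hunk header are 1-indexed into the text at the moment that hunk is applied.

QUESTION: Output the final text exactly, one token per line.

Hunk 1: at line 2 remove [xuoae,zxaui,ttyvs] add [cgqov] -> 8 lines: coiw kvkmz mlbc cgqov dzoxg wpngm cbk woc
Hunk 2: at line 1 remove [mlbc,cgqov] add [ezbr,umj,eyhj] -> 9 lines: coiw kvkmz ezbr umj eyhj dzoxg wpngm cbk woc
Hunk 3: at line 3 remove [eyhj,dzoxg,wpngm] add [vdo,udf] -> 8 lines: coiw kvkmz ezbr umj vdo udf cbk woc
Hunk 4: at line 3 remove [umj,vdo,udf] add [dbbs,gdc,xgf] -> 8 lines: coiw kvkmz ezbr dbbs gdc xgf cbk woc

Answer: coiw
kvkmz
ezbr
dbbs
gdc
xgf
cbk
woc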